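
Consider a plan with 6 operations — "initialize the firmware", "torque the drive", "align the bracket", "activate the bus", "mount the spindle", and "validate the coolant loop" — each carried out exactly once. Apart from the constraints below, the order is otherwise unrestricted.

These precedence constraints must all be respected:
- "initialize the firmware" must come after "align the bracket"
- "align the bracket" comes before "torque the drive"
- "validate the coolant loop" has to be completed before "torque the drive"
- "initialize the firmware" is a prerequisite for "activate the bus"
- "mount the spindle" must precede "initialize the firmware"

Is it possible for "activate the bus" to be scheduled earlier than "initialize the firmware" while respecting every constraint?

There is a dependency chain "initialize the firmware" → "activate the bus", so "activate the bus" always comes after "initialize the firmware".
Hence "activate the bus" can never be scheduled before "initialize the firmware".

No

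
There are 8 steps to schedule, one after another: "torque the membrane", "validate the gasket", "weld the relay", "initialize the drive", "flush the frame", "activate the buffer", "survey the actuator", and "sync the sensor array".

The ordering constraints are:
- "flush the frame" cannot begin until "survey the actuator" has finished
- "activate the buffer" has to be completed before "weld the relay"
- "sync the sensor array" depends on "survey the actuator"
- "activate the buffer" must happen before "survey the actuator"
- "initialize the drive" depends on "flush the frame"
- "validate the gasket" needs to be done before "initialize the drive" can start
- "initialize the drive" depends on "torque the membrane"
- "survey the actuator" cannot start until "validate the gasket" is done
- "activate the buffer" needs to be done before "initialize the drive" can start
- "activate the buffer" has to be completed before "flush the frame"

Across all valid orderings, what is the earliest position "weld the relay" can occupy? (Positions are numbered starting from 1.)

The only step forced before "weld the relay" (directly or transitively) is "activate the buffer".
With 1 mandatory predecessor, the earliest "weld the relay" can sit is position 1+1 = 2, and placing just that one first achieves it.

2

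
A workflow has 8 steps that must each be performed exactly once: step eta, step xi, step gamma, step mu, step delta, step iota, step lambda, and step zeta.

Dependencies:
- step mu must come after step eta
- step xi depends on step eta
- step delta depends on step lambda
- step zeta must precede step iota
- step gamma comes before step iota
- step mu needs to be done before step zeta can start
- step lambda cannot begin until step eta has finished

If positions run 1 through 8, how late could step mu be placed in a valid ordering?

Following every chain forward from step mu, the steps that must come later are step iota, step zeta — 2 of them.
With 2 mandatory successors out of 8 steps total, the latest slot for step mu is 8−2 = 6, and it's reachable by doing all non-successors before step mu.

6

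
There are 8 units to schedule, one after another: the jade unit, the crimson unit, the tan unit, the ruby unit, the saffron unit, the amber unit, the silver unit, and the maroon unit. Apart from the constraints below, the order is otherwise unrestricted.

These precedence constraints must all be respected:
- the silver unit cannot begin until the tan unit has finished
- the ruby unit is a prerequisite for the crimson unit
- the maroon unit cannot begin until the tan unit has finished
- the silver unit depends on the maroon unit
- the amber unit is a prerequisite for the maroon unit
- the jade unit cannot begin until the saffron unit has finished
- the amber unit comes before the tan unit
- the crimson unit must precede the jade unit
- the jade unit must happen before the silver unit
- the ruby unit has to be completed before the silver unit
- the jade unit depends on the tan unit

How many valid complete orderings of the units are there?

90

3 units have no prerequisites (the ruby unit, the saffron unit, the amber unit), so any of them could come first.
Enumerating by repeatedly choosing an available unit (one whose prerequisites are all placed) gives 90 distinct complete orderings.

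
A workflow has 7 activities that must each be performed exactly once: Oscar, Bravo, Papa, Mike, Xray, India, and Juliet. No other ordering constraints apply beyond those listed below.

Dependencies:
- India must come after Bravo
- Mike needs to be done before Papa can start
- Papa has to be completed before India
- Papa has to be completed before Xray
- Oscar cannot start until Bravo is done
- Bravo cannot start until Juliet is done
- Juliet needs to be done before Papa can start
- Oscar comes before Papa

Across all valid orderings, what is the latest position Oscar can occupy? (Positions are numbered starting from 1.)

Following every chain forward from Oscar, the activities that must come later are Papa, Xray, India — 3 of them.
With 3 mandatory successors out of 7 activities total, the latest slot for Oscar is 7−3 = 4, and it's reachable by doing all non-successors before Oscar.

4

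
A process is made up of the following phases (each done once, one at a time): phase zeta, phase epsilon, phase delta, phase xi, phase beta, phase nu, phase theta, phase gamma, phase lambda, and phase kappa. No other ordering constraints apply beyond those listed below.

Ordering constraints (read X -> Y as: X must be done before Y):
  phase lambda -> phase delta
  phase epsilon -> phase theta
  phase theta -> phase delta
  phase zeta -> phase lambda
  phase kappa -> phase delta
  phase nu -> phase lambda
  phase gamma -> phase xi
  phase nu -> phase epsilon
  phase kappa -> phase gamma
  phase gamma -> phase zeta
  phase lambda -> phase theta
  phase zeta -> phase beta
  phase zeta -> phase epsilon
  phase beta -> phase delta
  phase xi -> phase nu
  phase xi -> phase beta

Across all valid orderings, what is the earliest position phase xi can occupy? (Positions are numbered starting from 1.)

3

Every phase that must precede phase xi has to come before it. Tracing all chains that end at phase xi, those phases are: phase gamma, phase kappa — 2 in total.
So at minimum 2 phases come before phase xi, putting phase xi no earlier than position 3. That position is achievable by scheduling exactly those predecessors first.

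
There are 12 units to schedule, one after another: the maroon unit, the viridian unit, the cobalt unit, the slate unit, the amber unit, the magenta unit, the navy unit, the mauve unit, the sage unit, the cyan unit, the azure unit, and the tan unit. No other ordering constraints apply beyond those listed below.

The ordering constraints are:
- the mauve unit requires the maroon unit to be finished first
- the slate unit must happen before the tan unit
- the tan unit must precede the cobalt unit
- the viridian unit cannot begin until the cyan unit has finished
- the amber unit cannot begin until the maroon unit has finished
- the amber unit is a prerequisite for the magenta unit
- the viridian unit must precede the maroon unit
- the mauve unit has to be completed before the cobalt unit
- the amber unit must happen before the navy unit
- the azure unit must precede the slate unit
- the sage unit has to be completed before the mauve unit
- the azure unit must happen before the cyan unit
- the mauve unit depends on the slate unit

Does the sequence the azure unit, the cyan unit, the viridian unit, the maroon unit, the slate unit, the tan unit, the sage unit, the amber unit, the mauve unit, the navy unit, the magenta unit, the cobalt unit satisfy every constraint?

Every stated constraint is respected: the tan unit sits at position 6, ahead of the cobalt unit at position 12, and each of the other listed pairs likewise has the predecessor earlier in the sequence.

Yes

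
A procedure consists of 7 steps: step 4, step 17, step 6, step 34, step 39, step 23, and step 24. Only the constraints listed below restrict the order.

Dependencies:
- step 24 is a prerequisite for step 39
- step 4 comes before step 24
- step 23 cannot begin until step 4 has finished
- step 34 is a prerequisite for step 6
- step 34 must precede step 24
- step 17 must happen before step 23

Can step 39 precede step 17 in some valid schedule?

Yes

The constraints leave step 39 and step 17 unordered relative to each other; nothing requires step 17 earlier.
That means at least one valid schedule has step 39 before step 17.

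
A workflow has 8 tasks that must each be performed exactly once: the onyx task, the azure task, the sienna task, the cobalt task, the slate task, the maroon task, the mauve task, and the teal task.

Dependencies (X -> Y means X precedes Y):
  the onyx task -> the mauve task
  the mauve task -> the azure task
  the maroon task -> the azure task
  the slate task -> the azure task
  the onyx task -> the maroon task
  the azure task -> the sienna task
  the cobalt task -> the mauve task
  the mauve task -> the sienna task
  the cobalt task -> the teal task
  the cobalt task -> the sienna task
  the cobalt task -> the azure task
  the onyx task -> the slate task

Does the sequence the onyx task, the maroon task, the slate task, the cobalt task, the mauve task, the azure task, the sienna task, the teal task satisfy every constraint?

Yes

Checking each listed constraint against this order: for instance, the onyx task is in position 1 and the mauve task in position 5, so that constraint holds — and the remaining constraints check out the same way.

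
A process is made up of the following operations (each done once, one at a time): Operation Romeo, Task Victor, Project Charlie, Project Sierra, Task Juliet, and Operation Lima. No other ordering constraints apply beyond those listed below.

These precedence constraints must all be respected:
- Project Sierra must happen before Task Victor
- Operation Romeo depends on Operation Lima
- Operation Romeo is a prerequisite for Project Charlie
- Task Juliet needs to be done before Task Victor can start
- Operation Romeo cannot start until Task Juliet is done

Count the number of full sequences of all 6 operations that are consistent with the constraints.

The operations with no prerequisites are Project Sierra, Task Juliet, Operation Lima; any of them can be placed first.
Counting all ways to extend the partial order to a total order gives 26.

26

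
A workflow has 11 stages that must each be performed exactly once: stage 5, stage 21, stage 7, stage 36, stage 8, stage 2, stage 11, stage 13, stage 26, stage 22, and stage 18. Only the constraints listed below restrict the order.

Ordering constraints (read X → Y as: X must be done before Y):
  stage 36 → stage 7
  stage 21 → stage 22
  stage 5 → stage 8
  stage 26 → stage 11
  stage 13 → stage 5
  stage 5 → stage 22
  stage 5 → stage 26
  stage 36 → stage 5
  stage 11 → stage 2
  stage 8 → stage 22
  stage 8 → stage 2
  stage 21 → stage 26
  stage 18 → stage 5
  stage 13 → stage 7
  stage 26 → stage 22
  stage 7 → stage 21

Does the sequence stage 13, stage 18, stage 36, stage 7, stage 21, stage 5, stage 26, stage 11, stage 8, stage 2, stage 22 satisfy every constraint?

Checking each listed constraint against this order: for instance, stage 21 is in position 5 and stage 22 in position 11, so that constraint holds — and the remaining constraints check out the same way.

Yes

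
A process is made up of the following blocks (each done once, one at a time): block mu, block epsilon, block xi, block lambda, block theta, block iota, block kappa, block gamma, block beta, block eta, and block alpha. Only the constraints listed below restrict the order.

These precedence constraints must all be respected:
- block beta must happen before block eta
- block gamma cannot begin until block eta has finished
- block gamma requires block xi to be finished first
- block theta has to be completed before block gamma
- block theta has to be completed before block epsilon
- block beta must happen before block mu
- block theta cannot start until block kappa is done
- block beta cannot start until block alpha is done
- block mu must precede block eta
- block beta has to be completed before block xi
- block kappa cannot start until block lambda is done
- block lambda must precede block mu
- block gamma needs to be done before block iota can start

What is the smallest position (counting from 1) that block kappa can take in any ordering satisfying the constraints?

2

The only block forced before block kappa (directly or transitively) is block lambda.
So at minimum 1 block comes before block kappa, putting block kappa no earlier than position 2. That position is achievable by scheduling exactly that predecessor first.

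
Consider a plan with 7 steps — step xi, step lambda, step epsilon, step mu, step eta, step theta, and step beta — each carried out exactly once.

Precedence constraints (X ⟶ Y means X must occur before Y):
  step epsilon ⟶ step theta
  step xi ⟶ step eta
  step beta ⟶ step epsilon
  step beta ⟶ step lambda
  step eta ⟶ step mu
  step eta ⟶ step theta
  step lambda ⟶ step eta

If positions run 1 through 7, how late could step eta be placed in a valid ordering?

Following every chain forward from step eta, the steps that must come later are step mu, step theta — 2 of them.
So at least 2 steps follow step eta, putting step eta no later than position 5. That position is achievable by scheduling everything else first.

5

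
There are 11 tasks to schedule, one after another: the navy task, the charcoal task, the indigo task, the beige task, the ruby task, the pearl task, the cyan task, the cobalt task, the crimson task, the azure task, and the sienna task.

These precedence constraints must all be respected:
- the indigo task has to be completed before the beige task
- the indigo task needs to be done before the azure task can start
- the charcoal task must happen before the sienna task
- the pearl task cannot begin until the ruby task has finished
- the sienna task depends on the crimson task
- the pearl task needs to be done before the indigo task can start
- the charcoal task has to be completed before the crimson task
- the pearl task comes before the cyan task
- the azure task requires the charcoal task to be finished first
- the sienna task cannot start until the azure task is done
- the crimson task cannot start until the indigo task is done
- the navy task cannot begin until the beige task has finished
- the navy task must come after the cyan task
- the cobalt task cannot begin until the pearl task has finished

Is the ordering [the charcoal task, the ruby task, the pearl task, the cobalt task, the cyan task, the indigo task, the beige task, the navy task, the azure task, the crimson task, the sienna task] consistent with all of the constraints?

Yes

Checking each listed constraint against this order: for instance, the charcoal task is in position 1 and the sienna task in position 11, so that constraint holds — and the remaining constraints check out the same way.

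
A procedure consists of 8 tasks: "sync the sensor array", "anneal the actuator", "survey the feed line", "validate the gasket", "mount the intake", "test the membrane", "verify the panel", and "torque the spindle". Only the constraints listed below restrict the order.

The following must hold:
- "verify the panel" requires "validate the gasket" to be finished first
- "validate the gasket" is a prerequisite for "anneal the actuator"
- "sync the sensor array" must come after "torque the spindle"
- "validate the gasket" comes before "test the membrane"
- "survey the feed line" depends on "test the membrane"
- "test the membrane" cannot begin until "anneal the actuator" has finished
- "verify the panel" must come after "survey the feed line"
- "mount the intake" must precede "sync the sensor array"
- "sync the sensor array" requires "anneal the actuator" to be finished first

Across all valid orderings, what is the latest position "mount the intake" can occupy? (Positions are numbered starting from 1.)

Following the constraints forward from "mount the intake", its only required successor is "sync the sensor array".
So at least 1 task follows "mount the intake", putting "mount the intake" no later than position 7. That position is achievable by scheduling everything else first.

7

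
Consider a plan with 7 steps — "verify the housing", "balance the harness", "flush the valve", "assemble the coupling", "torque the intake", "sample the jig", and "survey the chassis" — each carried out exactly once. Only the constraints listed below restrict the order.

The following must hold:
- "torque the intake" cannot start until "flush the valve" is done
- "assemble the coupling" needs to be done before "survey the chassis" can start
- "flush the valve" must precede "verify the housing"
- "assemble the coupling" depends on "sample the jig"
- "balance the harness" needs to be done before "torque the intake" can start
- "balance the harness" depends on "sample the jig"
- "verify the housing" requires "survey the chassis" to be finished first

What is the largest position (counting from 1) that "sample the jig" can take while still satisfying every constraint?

2

Every step that must follow "sample the jig" has to come after it. Tracing all chains starting from "sample the jig", those steps are: "verify the housing", "balance the harness", "assemble the coupling", "torque the intake", "survey the chassis" — 5 in total.
With 5 mandatory successors out of 7 steps total, the latest slot for "sample the jig" is 7−5 = 2, and it's reachable by doing all non-successors before "sample the jig".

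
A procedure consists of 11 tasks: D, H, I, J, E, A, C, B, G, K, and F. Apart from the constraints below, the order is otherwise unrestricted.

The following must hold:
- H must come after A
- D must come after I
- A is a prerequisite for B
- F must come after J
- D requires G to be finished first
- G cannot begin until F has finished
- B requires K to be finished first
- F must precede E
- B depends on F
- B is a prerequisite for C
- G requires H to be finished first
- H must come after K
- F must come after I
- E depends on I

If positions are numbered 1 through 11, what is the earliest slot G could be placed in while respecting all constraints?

The tasks that are forced before G, directly or transitively, are H, I, J, A, K, F. That's 6 tasks.
So at minimum 6 tasks come before G, putting G no earlier than position 7. That position is achievable by scheduling exactly those predecessors first.

7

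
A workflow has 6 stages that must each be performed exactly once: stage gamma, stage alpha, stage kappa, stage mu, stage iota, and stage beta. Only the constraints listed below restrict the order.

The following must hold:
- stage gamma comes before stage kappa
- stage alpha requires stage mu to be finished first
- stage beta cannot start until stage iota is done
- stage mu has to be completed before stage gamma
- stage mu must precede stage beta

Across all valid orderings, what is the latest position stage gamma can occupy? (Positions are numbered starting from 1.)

5

The only stage forced after stage gamma (directly or by a chain) is stage kappa.
With 1 mandatory successor out of 6 stages total, the latest slot for stage gamma is 6−1 = 5, and it's reachable by doing all non-successors before stage gamma.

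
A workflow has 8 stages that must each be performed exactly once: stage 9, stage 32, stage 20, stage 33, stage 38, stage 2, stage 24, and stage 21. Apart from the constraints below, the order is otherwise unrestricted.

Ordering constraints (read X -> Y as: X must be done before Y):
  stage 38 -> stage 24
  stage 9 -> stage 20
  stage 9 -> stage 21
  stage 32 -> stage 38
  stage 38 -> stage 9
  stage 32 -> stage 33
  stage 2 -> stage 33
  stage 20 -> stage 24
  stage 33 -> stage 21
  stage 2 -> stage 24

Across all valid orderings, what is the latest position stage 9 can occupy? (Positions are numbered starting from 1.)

Following every chain forward from stage 9, the stages that must come later are stage 20, stage 24, stage 21 — 3 of them.
So at least 3 stages follow stage 9, putting stage 9 no later than position 5. That position is achievable by scheduling everything else first.

5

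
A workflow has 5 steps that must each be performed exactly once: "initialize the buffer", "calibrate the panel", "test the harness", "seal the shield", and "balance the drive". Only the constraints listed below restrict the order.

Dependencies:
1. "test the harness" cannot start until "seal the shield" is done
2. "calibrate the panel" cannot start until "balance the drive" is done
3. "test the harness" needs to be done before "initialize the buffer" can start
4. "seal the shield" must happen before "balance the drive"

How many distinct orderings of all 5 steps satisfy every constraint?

6

Only "seal the shield" has no prerequisites, so it must go first.
Enumerating by repeatedly choosing an available step (one whose prerequisites are all placed) gives 6 distinct complete orderings.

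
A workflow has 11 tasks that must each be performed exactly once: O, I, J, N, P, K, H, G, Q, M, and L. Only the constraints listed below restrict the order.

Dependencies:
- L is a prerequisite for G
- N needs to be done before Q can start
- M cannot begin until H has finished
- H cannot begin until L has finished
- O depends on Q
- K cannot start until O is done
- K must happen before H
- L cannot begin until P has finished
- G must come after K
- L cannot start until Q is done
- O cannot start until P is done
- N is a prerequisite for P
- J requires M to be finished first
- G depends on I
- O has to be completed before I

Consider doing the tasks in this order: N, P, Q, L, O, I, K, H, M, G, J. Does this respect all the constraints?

Going through the constraints one by one, each required predecessor appears earlier in the sequence than its dependent — e.g. L (position 4) is before G (position 10), as required.

Yes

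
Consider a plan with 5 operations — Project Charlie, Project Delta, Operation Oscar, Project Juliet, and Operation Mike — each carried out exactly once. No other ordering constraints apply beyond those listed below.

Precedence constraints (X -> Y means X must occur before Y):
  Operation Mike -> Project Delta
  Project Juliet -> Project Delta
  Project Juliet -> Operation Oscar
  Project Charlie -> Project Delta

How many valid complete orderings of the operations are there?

The operations with no prerequisites are Project Charlie, Project Juliet, Operation Mike; any of them can be placed first.
Systematically extending each partial ordering one operation at a time and counting, there are 18 complete orderings.

18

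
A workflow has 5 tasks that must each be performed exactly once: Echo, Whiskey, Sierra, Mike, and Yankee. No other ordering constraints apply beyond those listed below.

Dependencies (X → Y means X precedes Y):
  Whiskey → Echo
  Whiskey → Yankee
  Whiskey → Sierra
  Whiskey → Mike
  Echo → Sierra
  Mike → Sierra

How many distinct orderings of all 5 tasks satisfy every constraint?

Whiskey is the only task with nothing required before it, so every ordering starts there.
Counting all ways to extend the partial order to a total order gives 8.

8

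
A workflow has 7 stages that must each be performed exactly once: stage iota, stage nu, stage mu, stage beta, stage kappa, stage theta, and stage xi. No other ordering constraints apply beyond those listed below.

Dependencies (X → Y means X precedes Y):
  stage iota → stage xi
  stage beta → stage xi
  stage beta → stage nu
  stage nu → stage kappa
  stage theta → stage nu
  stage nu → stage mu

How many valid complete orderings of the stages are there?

76

The stages with no prerequisites are stage iota, stage beta, stage theta; any of them can be placed first.
Enumerating by repeatedly choosing an available stage (one whose prerequisites are all placed) gives 76 distinct complete orderings.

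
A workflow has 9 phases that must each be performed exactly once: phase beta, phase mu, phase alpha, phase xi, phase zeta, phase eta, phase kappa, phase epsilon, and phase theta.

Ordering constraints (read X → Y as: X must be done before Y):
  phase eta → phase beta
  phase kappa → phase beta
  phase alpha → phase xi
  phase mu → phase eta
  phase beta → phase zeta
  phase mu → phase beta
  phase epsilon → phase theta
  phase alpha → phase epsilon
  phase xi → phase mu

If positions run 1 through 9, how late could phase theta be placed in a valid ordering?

9

Phase theta has no required successors, so nothing stops it from going last (position 9).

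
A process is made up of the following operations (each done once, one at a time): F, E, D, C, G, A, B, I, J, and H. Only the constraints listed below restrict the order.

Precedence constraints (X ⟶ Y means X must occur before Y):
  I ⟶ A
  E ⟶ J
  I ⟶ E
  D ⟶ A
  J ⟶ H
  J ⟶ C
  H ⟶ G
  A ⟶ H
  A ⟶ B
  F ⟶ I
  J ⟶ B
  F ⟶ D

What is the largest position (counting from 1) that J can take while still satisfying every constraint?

6

Every operation that must follow J has to come after it. Tracing all chains starting from J, those operations are: C, G, B, H — 4 in total.
With 4 mandatory successors out of 10 operations total, the latest slot for J is 10−4 = 6, and it's reachable by doing all non-successors before J.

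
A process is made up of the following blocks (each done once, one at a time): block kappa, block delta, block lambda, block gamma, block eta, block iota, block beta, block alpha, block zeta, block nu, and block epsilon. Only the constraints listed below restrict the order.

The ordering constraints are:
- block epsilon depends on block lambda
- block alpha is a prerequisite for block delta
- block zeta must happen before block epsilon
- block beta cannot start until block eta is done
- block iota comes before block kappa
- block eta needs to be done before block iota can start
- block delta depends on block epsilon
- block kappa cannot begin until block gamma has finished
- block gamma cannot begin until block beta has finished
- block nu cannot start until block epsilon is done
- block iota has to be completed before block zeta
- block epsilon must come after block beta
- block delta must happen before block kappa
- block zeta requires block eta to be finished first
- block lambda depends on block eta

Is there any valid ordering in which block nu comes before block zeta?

No

There is a dependency chain block zeta → block epsilon → block nu, so block nu always comes after block zeta.
So no valid ordering can have block nu before block zeta.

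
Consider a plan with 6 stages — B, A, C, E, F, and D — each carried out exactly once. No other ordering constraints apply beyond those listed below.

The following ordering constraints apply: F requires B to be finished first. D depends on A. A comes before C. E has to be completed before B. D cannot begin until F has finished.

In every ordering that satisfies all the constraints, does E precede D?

Yes

Tracing the constraints gives a chain: E → B → F → D.
Hence E necessarily comes before D.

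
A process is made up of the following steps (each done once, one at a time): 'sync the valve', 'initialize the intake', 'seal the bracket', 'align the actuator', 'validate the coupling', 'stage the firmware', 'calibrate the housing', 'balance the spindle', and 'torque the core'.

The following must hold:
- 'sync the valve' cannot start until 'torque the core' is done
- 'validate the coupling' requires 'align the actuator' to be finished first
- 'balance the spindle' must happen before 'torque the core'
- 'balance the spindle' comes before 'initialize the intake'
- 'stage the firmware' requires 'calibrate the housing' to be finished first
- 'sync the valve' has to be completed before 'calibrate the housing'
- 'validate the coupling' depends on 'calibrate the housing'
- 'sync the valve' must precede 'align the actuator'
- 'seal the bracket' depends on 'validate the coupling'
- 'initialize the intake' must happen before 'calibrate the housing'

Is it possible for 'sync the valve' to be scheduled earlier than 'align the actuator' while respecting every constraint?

'sync the valve' is actually forced before 'align the actuator' by the constraints, so certainly some valid ordering has 'sync the valve' first.

Yes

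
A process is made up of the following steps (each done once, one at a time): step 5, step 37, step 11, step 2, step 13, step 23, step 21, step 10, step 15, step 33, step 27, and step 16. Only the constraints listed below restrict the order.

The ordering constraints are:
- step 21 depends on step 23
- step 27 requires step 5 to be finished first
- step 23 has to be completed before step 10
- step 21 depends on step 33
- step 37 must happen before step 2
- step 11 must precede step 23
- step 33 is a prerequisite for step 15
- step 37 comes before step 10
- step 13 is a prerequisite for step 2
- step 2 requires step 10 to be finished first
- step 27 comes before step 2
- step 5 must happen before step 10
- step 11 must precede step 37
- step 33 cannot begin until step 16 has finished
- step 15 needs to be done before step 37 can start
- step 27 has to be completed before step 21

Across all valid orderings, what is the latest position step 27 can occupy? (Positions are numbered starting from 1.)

10

Every step that must follow step 27 has to come after it. Tracing all chains starting from step 27, those steps are: step 2, step 21 — 2 in total.
With 2 mandatory successors out of 12 steps total, the latest slot for step 27 is 12−2 = 10, and it's reachable by doing all non-successors before step 27.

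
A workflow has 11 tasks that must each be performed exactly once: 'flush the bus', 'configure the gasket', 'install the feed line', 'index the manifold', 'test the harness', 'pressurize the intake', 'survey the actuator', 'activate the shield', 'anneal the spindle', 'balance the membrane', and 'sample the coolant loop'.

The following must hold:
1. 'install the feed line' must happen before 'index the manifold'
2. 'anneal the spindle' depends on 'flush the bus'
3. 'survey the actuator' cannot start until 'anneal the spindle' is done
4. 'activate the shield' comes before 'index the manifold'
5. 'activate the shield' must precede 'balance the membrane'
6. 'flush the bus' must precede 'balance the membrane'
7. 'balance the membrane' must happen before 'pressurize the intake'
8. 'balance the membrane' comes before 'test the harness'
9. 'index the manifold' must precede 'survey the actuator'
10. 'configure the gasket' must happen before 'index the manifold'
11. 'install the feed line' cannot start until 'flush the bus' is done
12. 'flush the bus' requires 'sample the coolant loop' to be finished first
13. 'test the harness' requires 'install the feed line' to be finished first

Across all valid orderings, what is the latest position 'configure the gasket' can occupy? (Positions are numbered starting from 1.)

Every task that must follow 'configure the gasket' has to come after it. Tracing all chains starting from 'configure the gasket', those tasks are: 'index the manifold', 'survey the actuator' — 2 in total.
So at least 2 tasks follow 'configure the gasket', putting 'configure the gasket' no later than position 9. That position is achievable by scheduling everything else first.

9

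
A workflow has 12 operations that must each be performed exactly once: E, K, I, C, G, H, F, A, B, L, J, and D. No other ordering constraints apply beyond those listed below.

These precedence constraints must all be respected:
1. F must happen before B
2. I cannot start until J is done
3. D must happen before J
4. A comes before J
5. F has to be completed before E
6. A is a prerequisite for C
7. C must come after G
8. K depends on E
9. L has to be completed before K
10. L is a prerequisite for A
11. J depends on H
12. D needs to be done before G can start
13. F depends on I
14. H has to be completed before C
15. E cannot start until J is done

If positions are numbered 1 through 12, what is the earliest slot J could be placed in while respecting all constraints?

Every operation that must precede J has to come before it. Tracing all chains that end at J, those operations are: H, A, L, D — 4 in total.
So at minimum 4 operations come before J, putting J no earlier than position 5. That position is achievable by scheduling exactly those predecessors first.

5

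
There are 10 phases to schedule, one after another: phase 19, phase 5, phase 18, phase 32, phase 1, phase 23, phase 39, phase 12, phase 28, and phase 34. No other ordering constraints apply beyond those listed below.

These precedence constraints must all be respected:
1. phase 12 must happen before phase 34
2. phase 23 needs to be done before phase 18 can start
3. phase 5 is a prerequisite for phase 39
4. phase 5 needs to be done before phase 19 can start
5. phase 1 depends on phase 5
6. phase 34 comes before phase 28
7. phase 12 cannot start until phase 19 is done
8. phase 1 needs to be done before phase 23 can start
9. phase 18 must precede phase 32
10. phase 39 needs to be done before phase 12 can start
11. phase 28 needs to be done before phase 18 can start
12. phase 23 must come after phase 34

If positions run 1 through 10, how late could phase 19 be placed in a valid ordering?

4

Following every chain forward from phase 19, the phases that must come later are phase 18, phase 32, phase 23, phase 12, phase 28, phase 34 — 6 of them.
With 6 mandatory successors out of 10 phases total, the latest slot for phase 19 is 10−6 = 4, and it's reachable by doing all non-successors before phase 19.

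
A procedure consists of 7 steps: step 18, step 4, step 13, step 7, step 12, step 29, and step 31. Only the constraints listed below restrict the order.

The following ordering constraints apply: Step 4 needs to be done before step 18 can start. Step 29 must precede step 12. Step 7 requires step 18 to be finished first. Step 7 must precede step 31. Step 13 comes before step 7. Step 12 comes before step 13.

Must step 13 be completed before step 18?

No

No chain of constraints connects step 13 to step 18 in either direction.
So step 13 can come before step 18 or after — it is not forced.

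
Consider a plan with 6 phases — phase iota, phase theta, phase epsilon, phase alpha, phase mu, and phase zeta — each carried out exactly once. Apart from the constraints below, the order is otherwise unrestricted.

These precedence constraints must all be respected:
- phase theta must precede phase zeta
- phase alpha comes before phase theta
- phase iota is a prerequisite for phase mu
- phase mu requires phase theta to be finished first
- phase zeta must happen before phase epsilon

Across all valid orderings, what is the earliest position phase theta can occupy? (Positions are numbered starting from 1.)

2

Working backwards through the constraints from phase theta, its only required predecessor is phase alpha.
So at minimum 1 phase comes before phase theta, putting phase theta no earlier than position 2. That position is achievable by scheduling exactly that predecessor first.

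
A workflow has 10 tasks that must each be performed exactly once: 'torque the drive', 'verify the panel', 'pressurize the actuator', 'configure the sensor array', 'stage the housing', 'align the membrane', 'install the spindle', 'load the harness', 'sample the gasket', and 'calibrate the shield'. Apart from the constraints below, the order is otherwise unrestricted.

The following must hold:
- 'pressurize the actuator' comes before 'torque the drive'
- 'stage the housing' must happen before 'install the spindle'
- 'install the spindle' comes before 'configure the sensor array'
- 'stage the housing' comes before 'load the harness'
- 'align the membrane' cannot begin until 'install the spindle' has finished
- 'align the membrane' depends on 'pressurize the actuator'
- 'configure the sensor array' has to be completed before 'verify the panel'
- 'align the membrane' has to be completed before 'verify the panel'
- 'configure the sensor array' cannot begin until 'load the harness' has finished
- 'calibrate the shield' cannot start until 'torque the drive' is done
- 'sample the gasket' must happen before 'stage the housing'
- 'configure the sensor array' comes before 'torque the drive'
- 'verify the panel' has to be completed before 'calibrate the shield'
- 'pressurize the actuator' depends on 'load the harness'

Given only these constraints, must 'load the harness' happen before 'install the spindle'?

No chain of constraints connects 'load the harness' to 'install the spindle' in either direction.
There exist valid orderings with 'install the spindle' before 'load the harness', so 'load the harness' is not required to come first.

No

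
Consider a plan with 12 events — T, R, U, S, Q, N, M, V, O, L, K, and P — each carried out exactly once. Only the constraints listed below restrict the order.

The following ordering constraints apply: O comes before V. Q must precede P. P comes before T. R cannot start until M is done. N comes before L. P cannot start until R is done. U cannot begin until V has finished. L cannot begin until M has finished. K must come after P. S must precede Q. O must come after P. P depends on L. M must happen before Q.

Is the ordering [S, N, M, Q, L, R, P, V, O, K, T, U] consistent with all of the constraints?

Here O comes after V.
But one of the constraints requires O before V, so this ordering violates it.

No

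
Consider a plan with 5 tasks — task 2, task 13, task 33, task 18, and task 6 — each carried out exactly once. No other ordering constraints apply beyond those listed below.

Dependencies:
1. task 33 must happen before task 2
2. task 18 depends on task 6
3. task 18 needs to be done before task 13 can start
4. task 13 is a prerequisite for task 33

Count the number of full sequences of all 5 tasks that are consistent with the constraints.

Only task 6 has no prerequisites, so it must go first.
Continuing from there, at each step only one task has all its prerequisites placed, so the ordering is fully determined — there is exactly 1.

1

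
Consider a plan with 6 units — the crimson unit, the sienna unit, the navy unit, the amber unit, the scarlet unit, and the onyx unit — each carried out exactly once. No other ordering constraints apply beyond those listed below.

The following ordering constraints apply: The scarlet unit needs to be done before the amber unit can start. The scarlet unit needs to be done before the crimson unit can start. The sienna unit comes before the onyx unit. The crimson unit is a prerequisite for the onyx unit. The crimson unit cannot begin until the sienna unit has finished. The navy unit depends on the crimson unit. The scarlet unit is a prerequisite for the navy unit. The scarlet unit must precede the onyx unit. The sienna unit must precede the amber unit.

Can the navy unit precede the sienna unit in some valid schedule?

No

Following the sienna unit → the crimson unit → the navy unit, the sienna unit must precede the navy unit in every valid ordering.
So no valid ordering can have the navy unit before the sienna unit.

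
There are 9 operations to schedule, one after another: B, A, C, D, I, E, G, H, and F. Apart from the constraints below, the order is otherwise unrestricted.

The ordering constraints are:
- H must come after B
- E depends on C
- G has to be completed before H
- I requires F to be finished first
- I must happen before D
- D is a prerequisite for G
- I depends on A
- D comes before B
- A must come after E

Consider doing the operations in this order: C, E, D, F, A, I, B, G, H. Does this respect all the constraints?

The sequence places D ahead of I.
Since I is required before D, the ordering is invalid.

No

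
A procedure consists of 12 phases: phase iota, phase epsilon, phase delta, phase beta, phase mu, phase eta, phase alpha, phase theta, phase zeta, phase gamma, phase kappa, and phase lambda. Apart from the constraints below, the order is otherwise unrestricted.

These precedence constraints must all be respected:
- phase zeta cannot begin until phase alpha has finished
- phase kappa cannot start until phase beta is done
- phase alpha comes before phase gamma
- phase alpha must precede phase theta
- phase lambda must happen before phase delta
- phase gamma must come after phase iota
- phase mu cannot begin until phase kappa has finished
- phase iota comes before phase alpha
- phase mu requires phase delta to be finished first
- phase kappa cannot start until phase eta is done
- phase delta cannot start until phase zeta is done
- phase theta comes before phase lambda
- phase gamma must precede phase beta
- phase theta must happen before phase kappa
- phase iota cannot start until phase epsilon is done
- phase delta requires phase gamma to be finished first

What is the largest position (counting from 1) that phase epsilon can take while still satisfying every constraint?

2

Following every chain forward from phase epsilon, the phases that must come later are phase iota, phase delta, phase beta, phase mu, phase alpha, phase theta, phase zeta, phase gamma, phase kappa, phase lambda — 10 of them.
So at least 10 phases follow phase epsilon, putting phase epsilon no later than position 2. That position is achievable by scheduling everything else first.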